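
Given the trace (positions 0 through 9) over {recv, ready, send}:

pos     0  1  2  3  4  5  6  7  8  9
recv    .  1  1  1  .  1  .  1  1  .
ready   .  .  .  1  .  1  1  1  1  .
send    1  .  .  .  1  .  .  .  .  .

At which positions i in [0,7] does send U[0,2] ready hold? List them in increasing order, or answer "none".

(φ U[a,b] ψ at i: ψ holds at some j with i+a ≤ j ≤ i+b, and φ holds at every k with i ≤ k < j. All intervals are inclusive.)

Evaluate at each i in [0,7]:
  i=0: ✗ (no rhs in [0,2])
  i=1: ✗ (lhs fails at k=1 before rhs at j=3)
  i=2: ✗ (lhs fails at k=2 before rhs at j=3)
  i=3: ✓ (rhs at j=3)
  i=4: ✓ (rhs at j=5; lhs holds on [4,4])
  i=5: ✓ (rhs at j=5)
  i=6: ✓ (rhs at j=6)
  i=7: ✓ (rhs at j=7)

3, 4, 5, 6, 7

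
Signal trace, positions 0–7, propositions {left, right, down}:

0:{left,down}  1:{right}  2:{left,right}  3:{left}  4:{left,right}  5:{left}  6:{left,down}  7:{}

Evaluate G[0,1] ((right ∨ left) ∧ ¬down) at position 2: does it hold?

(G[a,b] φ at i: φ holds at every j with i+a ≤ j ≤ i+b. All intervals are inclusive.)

Yes

Check ((right ∨ left) ∧ ¬down) at every j in [2,3]:
  j=2: true
  j=3: true
All positions satisfy it → formula holds.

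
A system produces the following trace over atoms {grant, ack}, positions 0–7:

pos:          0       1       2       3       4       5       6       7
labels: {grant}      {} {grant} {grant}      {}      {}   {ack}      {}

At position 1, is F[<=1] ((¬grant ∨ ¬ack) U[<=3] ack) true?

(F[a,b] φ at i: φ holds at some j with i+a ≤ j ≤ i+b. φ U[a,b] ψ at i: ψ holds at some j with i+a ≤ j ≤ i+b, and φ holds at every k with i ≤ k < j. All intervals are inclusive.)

Check ((¬grant ∨ ¬ack) U[<=3] ack) at each j in [1,2]:
  j=1: fails
  j=2: fails
No position in the window satisfies it → formula fails.

Does not hold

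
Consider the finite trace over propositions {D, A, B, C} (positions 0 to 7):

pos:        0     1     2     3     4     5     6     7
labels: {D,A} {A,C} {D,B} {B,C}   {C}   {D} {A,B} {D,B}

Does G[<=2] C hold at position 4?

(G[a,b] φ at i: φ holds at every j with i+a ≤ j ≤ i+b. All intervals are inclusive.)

Check C at every j in [4,6]:
  j=4: true
  j=5: false
  j=6: false
Fails at j=5 → formula fails.

Does not hold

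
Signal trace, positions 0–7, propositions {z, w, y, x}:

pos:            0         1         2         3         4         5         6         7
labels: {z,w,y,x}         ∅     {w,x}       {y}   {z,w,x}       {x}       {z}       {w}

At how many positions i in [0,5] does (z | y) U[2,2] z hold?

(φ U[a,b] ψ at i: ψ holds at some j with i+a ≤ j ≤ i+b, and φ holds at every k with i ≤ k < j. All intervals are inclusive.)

0

Evaluate at each i in [0,5]:
  i=0: ✗ (no rhs in [2,2])
  i=1: ✗ (no rhs in [3,3])
  i=2: ✗ (lhs fails at k=2 before rhs at j=4)
  i=3: ✗ (no rhs in [5,5])
  i=4: ✗ (lhs fails at k=5 before rhs at j=6)
  i=5: ✗ (no rhs in [7,7])
Positions where it holds: {} → 0.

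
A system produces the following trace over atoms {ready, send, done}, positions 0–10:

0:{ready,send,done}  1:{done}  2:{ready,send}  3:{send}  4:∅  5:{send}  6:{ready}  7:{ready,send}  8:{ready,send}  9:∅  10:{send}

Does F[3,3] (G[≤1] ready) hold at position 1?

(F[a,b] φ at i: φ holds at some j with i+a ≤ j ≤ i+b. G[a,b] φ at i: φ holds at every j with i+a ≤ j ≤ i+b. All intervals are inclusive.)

Check G[≤1] ready at each j in [4,4]:
  j=4: fails at 4
No position in the window satisfies it → formula fails.

No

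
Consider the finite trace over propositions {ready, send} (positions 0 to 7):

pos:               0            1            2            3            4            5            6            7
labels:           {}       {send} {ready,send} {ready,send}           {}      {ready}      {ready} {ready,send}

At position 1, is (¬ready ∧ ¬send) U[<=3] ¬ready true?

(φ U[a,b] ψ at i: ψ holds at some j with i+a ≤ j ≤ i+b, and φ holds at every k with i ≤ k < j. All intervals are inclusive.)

Yes

Need some j in [1,4] with ¬ready, and (¬ready ∧ ¬send) at every k in [1,j-1].
  j=1: ¬ready holds; no prefix to check → satisfied.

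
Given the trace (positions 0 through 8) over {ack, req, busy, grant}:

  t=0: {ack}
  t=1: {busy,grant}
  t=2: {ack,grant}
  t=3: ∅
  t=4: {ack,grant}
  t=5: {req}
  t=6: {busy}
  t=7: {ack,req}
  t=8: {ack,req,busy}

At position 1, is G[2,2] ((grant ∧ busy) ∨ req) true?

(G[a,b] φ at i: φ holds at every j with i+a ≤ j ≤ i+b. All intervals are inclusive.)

Does not hold

Check ((grant ∧ busy) ∨ req) at every j in [3,3]:
  j=3: false
Fails at j=3 → formula fails.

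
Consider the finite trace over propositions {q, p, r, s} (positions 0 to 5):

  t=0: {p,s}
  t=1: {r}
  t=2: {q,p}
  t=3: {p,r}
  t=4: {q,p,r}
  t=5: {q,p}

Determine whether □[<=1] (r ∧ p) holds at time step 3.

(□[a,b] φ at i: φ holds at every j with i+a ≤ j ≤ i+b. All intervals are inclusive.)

Check (r ∧ p) at every j in [3,4]:
  j=3: true
  j=4: true
All positions satisfy it → formula holds.

True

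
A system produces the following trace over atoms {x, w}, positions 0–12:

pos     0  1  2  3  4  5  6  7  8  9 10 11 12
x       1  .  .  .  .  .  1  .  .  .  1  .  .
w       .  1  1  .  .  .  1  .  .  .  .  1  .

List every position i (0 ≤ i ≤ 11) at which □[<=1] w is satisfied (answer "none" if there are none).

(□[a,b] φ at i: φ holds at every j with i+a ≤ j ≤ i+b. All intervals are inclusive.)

Evaluate at each i in [0,11]:
  i=0: ✗ (fails at j=0)
  i=1: ✓ (all of [1,2])
  i=2: ✗ (fails at j=3)
  i=3: ✗ (fails at j=3)
  i=4: ✗ (fails at j=4)
  i=5: ✗ (fails at j=5)
  i=6: ✗ (fails at j=7)
  i=7: ✗ (fails at j=7)
  i=8: ✗ (fails at j=8)
  i=9: ✗ (fails at j=9)
  i=10: ✗ (fails at j=10)
  i=11: ✗ (fails at j=12)

1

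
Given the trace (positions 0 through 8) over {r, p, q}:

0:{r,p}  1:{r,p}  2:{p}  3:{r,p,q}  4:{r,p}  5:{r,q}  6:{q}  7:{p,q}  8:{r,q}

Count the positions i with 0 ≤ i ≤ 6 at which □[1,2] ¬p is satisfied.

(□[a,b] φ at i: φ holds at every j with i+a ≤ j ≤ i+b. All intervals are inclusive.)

Evaluate at each i in [0,6]:
  i=0: ✗ (fails at j=1)
  i=1: ✗ (fails at j=2)
  i=2: ✗ (fails at j=3)
  i=3: ✗ (fails at j=4)
  i=4: ✓ (all of [5,6])
  i=5: ✗ (fails at j=7)
  i=6: ✗ (fails at j=7)
Positions where it holds: {4} → 1.

1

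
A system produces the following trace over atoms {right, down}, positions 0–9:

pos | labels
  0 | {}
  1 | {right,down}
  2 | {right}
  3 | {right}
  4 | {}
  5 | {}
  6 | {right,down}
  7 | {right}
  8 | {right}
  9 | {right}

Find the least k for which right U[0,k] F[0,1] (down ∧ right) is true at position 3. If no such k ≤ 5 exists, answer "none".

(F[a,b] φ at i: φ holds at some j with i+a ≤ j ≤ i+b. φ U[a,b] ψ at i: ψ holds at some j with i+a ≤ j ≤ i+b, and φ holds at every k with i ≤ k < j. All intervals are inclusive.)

Need earliest j ≥ 3 with F[0,1] (down ∧ right), and right at every k in [3,j-1].
  j=3: rhs fails.
  j=4: rhs fails.
  j=5: rhs holds but lhs fails at k=4.
  j=6: rhs holds but lhs fails at k=4.
  j=7: rhs fails.
  j=8: rhs fails.
No witness within the range → none.

none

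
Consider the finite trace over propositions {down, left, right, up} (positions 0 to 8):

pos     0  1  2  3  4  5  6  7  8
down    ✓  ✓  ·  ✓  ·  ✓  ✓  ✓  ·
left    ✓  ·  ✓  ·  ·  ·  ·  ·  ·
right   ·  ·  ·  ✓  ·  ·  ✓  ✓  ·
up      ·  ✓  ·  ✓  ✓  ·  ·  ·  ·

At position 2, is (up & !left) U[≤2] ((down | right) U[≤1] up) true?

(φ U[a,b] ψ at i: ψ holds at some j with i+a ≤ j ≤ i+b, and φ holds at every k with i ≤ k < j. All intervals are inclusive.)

Need some j in [2,4] with ((down | right) U[≤1] up), and (up & !left) at every k in [2,j-1].
  j=2: ((down | right) U[≤1] up) — fails.
  j=3: ((down | right) U[≤1] up) holds, but (up & !left) fails at k=2 → not this j.
  j=4: ((down | right) U[≤1] up) holds, but (up & !left) fails at k=2 → not this j.
No j in the window works → until fails.

No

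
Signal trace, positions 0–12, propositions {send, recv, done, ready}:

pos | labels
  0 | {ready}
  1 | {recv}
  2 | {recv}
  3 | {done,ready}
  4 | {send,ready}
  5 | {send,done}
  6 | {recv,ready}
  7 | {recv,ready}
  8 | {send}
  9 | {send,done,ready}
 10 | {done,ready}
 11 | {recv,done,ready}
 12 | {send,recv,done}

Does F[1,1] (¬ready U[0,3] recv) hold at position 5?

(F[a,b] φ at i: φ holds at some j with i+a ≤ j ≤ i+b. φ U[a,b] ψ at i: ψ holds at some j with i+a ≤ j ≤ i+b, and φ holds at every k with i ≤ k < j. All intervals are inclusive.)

Yes

Check (¬ready U[0,3] recv) at each j in [6,6]:
  j=6: holds
Found at j=6 → formula holds.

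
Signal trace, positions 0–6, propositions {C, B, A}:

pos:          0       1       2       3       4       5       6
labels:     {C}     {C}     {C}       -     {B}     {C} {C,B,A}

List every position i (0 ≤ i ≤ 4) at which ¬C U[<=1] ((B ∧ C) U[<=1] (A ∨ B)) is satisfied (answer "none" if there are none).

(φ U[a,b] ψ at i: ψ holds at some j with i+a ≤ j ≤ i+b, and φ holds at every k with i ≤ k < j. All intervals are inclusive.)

Evaluate at each i in [0,4]:
  i=0: ✗ (no rhs in [0,1])
  i=1: ✗ (no rhs in [1,2])
  i=2: ✗ (no rhs in [2,3])
  i=3: ✓ (rhs at j=4; lhs holds on [3,3])
  i=4: ✓ (rhs at j=4)

3, 4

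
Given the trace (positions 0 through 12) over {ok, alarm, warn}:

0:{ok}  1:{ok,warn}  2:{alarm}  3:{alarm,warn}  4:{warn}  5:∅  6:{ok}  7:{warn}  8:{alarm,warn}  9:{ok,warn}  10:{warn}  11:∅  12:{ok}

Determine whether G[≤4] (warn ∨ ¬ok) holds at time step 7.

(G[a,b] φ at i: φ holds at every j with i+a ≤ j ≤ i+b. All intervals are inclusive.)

Holds

Check (warn ∨ ¬ok) at every j in [7,11]:
  j=7: true
  j=8: true
  j=9: true
  j=10: true
  j=11: true
All positions satisfy it → formula holds.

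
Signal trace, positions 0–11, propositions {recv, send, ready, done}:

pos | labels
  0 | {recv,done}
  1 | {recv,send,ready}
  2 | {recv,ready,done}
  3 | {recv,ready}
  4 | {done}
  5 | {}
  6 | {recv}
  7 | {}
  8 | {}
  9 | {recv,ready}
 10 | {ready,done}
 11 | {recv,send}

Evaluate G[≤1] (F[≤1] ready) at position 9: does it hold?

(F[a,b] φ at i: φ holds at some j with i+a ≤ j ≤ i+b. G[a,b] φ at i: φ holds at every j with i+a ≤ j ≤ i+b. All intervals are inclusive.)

Check F[≤1] ready at every j in [9,10]:
  j=9: holds (witness at 9)
  j=10: holds (witness at 10)
All positions satisfy it → formula holds.

Yes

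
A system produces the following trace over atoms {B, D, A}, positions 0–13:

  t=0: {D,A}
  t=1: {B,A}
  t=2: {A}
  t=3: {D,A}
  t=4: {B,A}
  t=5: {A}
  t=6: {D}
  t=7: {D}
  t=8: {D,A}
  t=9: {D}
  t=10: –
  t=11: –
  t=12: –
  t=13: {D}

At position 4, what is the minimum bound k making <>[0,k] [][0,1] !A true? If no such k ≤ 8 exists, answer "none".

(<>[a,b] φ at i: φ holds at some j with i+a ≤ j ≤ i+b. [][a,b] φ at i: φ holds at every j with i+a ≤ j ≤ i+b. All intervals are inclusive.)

Scan j = 4,5,… for [][0,1] !A:
  j=4: fails
  j=5: fails
  j=6: holds
First hit at j=6, so smallest k = 6-4 = 2.

2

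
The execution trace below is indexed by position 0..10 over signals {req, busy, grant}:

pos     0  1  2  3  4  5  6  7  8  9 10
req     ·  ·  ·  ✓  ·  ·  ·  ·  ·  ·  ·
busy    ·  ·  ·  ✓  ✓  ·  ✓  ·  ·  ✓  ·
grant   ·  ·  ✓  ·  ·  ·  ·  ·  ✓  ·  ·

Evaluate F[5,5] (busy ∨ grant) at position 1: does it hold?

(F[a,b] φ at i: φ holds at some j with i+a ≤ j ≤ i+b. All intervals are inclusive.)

Check (busy ∨ grant) at each j in [6,6]:
  j=6: true
Found at j=6 → formula holds.

Yes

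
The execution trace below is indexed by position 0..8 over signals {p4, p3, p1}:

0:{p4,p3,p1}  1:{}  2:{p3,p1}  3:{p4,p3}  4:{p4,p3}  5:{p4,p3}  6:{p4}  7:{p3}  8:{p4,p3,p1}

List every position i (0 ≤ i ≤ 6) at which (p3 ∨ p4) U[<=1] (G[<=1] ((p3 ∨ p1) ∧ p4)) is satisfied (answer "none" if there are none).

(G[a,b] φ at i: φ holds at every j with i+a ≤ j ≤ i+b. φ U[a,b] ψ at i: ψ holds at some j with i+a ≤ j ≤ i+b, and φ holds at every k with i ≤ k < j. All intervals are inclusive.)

2, 3, 4

Evaluate at each i in [0,6]:
  i=0: ✗ (no rhs in [0,1])
  i=1: ✗ (no rhs in [1,2])
  i=2: ✓ (rhs at j=3; lhs holds on [2,2])
  i=3: ✓ (rhs at j=3)
  i=4: ✓ (rhs at j=4)
  i=5: ✗ (no rhs in [5,6])
  i=6: ✗ (no rhs in [6,7])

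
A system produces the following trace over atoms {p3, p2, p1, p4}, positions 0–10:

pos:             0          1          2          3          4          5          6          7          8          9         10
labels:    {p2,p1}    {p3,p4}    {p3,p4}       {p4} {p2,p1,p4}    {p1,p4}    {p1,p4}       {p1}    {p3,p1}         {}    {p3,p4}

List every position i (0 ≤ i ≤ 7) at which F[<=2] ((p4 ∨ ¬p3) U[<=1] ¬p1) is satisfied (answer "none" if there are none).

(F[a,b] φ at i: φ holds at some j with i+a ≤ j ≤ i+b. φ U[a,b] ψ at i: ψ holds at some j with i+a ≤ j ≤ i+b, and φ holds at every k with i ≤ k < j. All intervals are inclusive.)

Evaluate at each i in [0,7]:
  i=0: ✓ (witness j=0)
  i=1: ✓ (witness j=1)
  i=2: ✓ (witness j=2)
  i=3: ✓ (witness j=3)
  i=4: ✗ (none in [4,6])
  i=5: ✗ (none in [5,7])
  i=6: ✗ (none in [6,8])
  i=7: ✓ (witness j=9)

0, 1, 2, 3, 7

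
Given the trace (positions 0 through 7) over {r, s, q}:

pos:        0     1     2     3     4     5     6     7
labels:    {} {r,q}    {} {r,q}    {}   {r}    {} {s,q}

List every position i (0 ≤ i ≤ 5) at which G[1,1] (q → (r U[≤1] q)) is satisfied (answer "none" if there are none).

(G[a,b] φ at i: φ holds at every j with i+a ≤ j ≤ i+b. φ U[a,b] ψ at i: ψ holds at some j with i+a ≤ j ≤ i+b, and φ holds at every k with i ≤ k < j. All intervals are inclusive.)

0, 1, 2, 3, 4, 5

Evaluate at each i in [0,5]:
  i=0: ✓ (all of [1,1])
  i=1: ✓ (all of [2,2])
  i=2: ✓ (all of [3,3])
  i=3: ✓ (all of [4,4])
  i=4: ✓ (all of [5,5])
  i=5: ✓ (all of [6,6])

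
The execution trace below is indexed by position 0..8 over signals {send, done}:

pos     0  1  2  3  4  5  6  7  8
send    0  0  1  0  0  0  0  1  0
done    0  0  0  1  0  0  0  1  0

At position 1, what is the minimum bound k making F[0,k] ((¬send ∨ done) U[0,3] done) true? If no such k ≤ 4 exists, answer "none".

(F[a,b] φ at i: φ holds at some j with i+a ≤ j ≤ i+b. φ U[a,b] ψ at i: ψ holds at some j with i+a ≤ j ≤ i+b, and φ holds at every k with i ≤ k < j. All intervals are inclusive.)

2

Scan j = 1,2,… for ((¬send ∨ done) U[0,3] done):
  j=1: fails
  j=2: fails
  j=3: holds
First hit at j=3, so smallest k = 3-1 = 2.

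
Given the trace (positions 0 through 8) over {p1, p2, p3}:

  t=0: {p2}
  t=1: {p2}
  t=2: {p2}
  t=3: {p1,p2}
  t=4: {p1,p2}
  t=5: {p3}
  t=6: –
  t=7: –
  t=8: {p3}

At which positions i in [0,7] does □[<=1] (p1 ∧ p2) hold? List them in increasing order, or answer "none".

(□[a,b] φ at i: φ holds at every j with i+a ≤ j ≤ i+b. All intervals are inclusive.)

Evaluate at each i in [0,7]:
  i=0: ✗ (fails at j=0)
  i=1: ✗ (fails at j=1)
  i=2: ✗ (fails at j=2)
  i=3: ✓ (all of [3,4])
  i=4: ✗ (fails at j=5)
  i=5: ✗ (fails at j=5)
  i=6: ✗ (fails at j=6)
  i=7: ✗ (fails at j=7)

3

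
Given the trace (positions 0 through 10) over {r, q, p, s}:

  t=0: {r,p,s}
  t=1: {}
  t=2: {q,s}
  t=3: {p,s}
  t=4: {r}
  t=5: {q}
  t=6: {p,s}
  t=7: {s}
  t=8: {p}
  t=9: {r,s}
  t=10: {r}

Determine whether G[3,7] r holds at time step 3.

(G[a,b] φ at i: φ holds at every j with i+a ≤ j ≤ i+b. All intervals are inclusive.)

Check r at every j in [6,10]:
  j=6: false
  j=7: false
  j=8: false
  j=9: true
  j=10: true
Fails at j=6 → formula fails.

False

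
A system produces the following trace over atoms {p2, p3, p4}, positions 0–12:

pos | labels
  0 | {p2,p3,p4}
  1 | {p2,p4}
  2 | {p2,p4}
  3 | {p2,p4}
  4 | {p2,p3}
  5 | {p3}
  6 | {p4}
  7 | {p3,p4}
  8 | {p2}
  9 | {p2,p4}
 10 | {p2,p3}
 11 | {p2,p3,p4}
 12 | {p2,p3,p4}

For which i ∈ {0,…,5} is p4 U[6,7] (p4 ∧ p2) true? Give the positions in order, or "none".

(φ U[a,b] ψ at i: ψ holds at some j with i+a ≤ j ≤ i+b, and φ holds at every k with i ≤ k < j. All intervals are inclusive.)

Evaluate at each i in [0,5]:
  i=0: ✗ (no rhs in [6,7])
  i=1: ✗ (no rhs in [7,8])
  i=2: ✗ (lhs fails at k=4 before rhs at j=9)
  i=3: ✗ (lhs fails at k=4 before rhs at j=9)
  i=4: ✗ (lhs fails at k=4 before rhs at j=11)
  i=5: ✗ (lhs fails at k=5 before rhs at j=11)

none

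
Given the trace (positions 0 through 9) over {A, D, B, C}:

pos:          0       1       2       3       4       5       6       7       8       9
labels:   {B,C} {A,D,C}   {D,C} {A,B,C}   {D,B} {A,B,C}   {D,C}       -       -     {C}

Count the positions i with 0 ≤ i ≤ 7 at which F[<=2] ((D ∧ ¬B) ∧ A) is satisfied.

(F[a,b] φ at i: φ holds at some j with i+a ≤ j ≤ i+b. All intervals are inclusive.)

2

Evaluate at each i in [0,7]:
  i=0: ✓ (witness j=1)
  i=1: ✓ (witness j=1)
  i=2: ✗ (none in [2,4])
  i=3: ✗ (none in [3,5])
  i=4: ✗ (none in [4,6])
  i=5: ✗ (none in [5,7])
  i=6: ✗ (none in [6,8])
  i=7: ✗ (none in [7,9])
Positions where it holds: {0, 1} → 2.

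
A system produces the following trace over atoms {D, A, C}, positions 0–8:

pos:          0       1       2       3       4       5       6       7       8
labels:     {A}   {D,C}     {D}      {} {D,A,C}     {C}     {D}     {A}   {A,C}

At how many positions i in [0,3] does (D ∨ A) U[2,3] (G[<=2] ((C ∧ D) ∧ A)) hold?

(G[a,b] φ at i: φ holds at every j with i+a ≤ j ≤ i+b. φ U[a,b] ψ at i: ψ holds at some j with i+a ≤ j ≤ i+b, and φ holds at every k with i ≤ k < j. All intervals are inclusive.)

Evaluate at each i in [0,3]:
  i=0: ✗ (no rhs in [2,3])
  i=1: ✗ (no rhs in [3,4])
  i=2: ✗ (no rhs in [4,5])
  i=3: ✗ (no rhs in [5,6])
Positions where it holds: {} → 0.

0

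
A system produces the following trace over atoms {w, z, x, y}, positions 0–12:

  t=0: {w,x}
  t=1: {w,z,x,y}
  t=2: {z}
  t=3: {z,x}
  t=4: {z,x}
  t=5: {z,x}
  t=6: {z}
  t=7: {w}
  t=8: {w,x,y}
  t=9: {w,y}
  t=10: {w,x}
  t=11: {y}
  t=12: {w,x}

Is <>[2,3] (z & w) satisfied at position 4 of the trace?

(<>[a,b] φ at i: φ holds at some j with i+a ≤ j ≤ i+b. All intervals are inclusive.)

Check (z & w) at each j in [6,7]:
  j=6: false
  j=7: false
No position in the window satisfies it → formula fails.

Does not hold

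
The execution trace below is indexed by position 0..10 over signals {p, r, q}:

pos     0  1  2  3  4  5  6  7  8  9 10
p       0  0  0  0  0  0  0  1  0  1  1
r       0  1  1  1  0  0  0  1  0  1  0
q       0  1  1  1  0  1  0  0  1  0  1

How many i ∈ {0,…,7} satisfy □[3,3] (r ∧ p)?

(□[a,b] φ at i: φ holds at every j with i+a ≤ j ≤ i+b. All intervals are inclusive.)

2

Evaluate at each i in [0,7]:
  i=0: ✗ (fails at j=3)
  i=1: ✗ (fails at j=4)
  i=2: ✗ (fails at j=5)
  i=3: ✗ (fails at j=6)
  i=4: ✓ (all of [7,7])
  i=5: ✗ (fails at j=8)
  i=6: ✓ (all of [9,9])
  i=7: ✗ (fails at j=10)
Positions where it holds: {4, 6} → 2.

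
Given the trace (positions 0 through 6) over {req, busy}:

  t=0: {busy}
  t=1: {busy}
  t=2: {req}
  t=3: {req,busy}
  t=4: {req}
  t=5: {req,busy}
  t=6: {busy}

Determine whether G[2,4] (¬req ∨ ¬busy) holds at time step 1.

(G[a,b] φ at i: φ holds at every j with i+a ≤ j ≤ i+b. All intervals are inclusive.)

No

Check (¬req ∨ ¬busy) at every j in [3,5]:
  j=3: false
  j=4: true
  j=5: false
Fails at j=3 → formula fails.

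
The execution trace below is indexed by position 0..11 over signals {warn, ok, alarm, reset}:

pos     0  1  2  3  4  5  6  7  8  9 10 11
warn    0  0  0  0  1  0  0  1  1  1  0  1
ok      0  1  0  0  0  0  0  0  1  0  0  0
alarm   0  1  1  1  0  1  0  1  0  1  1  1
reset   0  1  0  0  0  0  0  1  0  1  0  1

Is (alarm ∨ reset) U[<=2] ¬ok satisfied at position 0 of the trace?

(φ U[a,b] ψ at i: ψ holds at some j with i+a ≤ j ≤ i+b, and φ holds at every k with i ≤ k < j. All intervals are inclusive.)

Yes

Need some j in [0,2] with ¬ok, and (alarm ∨ reset) at every k in [0,j-1].
  j=0: ¬ok holds; no prefix to check → satisfied.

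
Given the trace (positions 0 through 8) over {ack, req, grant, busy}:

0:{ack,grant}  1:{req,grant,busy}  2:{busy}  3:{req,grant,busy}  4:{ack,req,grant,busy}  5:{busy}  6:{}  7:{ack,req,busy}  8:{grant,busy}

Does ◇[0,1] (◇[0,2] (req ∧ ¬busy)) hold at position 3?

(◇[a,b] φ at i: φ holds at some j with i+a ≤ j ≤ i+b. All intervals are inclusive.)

Check ◇[0,2] (req ∧ ¬busy) at each j in [3,4]:
  j=3: fails (none in [3,5])
  j=4: fails (none in [4,6])
No position in the window satisfies it → formula fails.

No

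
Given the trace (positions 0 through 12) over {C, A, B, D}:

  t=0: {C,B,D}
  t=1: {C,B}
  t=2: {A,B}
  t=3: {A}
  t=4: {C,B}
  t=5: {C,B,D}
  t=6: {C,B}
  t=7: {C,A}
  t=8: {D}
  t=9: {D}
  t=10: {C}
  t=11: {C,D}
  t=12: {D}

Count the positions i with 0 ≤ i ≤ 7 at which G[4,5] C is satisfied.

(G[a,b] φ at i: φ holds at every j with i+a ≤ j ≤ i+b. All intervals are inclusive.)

Evaluate at each i in [0,7]:
  i=0: ✓ (all of [4,5])
  i=1: ✓ (all of [5,6])
  i=2: ✓ (all of [6,7])
  i=3: ✗ (fails at j=8)
  i=4: ✗ (fails at j=8)
  i=5: ✗ (fails at j=9)
  i=6: ✓ (all of [10,11])
  i=7: ✗ (fails at j=12)
Positions where it holds: {0, 1, 2, 6} → 4.

4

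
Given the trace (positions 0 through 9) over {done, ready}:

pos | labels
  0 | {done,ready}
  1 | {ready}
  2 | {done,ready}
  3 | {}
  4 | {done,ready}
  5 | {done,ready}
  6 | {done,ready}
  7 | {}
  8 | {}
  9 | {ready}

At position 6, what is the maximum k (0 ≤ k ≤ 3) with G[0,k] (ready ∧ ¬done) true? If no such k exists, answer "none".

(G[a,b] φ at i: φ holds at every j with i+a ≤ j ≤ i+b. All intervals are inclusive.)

none

(ready ∧ ¬done) must hold from j=6 onward; find where it first fails.
  j=6: fails → no k works.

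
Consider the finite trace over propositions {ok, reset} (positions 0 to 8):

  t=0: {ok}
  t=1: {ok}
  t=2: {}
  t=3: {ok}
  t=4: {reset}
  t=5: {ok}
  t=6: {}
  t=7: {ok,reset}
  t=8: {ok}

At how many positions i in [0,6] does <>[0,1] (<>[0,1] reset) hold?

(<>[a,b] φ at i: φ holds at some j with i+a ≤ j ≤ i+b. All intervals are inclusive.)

5

Evaluate at each i in [0,6]:
  i=0: ✗ (none in [0,1])
  i=1: ✗ (none in [1,2])
  i=2: ✓ (witness j=3)
  i=3: ✓ (witness j=3)
  i=4: ✓ (witness j=4)
  i=5: ✓ (witness j=6)
  i=6: ✓ (witness j=6)
Positions where it holds: {2, 3, 4, 5, 6} → 5.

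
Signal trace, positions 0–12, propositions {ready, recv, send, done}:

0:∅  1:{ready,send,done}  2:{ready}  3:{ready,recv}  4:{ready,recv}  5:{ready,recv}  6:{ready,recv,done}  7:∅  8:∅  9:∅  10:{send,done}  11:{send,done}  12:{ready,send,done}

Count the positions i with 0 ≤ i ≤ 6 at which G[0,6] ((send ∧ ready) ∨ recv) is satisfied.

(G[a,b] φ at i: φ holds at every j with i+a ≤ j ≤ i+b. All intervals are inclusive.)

Evaluate at each i in [0,6]:
  i=0: ✗ (fails at j=0)
  i=1: ✗ (fails at j=2)
  i=2: ✗ (fails at j=2)
  i=3: ✗ (fails at j=7)
  i=4: ✗ (fails at j=7)
  i=5: ✗ (fails at j=7)
  i=6: ✗ (fails at j=7)
Positions where it holds: {} → 0.

0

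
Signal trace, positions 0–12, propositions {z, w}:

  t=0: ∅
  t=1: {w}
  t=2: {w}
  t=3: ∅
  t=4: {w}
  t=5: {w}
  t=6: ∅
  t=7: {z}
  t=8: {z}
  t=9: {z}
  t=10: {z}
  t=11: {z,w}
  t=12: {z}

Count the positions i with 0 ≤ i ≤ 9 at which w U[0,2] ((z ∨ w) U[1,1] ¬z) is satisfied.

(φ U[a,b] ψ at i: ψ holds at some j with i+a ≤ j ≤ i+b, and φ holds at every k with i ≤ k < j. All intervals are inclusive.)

Evaluate at each i in [0,9]:
  i=0: ✗ (lhs fails at k=0 before rhs at j=1)
  i=1: ✓ (rhs at j=1)
  i=2: ✓ (rhs at j=2)
  i=3: ✗ (lhs fails at k=3 before rhs at j=4)
  i=4: ✓ (rhs at j=4)
  i=5: ✓ (rhs at j=5)
  i=6: ✗ (no rhs in [6,8])
  i=7: ✗ (no rhs in [7,9])
  i=8: ✗ (no rhs in [8,10])
  i=9: ✗ (no rhs in [9,11])
Positions where it holds: {1, 2, 4, 5} → 4.

4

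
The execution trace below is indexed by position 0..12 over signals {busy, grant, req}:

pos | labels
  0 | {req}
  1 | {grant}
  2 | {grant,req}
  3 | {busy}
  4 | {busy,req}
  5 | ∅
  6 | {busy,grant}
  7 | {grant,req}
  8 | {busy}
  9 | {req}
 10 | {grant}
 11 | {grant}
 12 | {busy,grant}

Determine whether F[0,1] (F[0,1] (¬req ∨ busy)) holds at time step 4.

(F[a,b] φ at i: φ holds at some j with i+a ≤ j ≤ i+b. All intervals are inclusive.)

Holds

Check F[0,1] (¬req ∨ busy) at each j in [4,5]:
  j=4: holds (witness at 4)
  j=5: holds (witness at 5)
Found at j=4 → formula holds.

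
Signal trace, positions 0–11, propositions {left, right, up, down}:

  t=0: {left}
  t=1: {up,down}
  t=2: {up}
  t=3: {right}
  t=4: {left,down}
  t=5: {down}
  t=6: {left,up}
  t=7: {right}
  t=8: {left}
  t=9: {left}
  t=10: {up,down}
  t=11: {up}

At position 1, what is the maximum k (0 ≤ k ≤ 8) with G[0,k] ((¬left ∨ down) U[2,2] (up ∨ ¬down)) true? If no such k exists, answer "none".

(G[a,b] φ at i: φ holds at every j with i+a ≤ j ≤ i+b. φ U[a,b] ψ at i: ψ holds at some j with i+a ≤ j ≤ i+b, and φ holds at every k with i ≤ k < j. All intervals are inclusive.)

0

((¬left ∨ down) U[2,2] (up ∨ ¬down)) must hold from j=1 onward; find where it first fails.
  j=1: holds
  j=2: fails
Holds on [1,1], so largest k = 0.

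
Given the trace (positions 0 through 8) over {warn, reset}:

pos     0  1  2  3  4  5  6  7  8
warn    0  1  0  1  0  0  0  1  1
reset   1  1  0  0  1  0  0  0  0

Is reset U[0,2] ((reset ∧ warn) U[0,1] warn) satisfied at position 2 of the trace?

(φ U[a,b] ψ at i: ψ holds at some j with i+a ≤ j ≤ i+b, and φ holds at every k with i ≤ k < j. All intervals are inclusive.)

Need some j in [2,4] with ((reset ∧ warn) U[0,1] warn), and reset at every k in [2,j-1].
  j=2: ((reset ∧ warn) U[0,1] warn) — fails.
  j=3: ((reset ∧ warn) U[0,1] warn) holds, but reset fails at k=2 → not this j.
  j=4: ((reset ∧ warn) U[0,1] warn) — fails.
No j in the window works → until fails.

No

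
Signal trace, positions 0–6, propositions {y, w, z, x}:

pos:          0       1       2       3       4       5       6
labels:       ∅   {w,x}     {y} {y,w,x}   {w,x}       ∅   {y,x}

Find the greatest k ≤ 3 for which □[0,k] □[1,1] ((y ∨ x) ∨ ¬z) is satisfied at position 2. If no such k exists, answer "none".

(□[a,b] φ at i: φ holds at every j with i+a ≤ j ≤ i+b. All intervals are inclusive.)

3

□[1,1] ((y ∨ x) ∨ ¬z) must hold from j=2 onward; find where it first fails.
  j=2: holds
  j=3: holds
  j=4: holds
  j=5: holds
Holds through j=5; largest k = 3.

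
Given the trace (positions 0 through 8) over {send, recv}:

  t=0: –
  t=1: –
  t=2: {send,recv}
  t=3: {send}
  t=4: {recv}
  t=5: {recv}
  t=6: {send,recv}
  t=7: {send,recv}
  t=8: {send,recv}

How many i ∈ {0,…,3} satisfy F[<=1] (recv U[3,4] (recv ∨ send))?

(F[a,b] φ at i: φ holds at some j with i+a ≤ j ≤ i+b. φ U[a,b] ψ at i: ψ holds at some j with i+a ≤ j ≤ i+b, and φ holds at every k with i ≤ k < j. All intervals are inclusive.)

Evaluate at each i in [0,3]:
  i=0: ✗ (none in [0,1])
  i=1: ✗ (none in [1,2])
  i=2: ✗ (none in [2,3])
  i=3: ✓ (witness j=4)
Positions where it holds: {3} → 1.

1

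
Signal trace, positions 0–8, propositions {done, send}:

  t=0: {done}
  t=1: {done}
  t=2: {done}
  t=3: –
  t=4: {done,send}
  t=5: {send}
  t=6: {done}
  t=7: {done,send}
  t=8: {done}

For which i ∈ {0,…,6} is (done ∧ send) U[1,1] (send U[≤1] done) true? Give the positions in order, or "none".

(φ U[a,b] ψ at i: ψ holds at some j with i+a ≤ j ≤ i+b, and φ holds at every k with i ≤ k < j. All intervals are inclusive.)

Evaluate at each i in [0,6]:
  i=0: ✗ (lhs fails at k=0 before rhs at j=1)
  i=1: ✗ (lhs fails at k=1 before rhs at j=2)
  i=2: ✗ (no rhs in [3,3])
  i=3: ✗ (lhs fails at k=3 before rhs at j=4)
  i=4: ✓ (rhs at j=5; lhs holds on [4,4])
  i=5: ✗ (lhs fails at k=5 before rhs at j=6)
  i=6: ✗ (lhs fails at k=6 before rhs at j=7)

4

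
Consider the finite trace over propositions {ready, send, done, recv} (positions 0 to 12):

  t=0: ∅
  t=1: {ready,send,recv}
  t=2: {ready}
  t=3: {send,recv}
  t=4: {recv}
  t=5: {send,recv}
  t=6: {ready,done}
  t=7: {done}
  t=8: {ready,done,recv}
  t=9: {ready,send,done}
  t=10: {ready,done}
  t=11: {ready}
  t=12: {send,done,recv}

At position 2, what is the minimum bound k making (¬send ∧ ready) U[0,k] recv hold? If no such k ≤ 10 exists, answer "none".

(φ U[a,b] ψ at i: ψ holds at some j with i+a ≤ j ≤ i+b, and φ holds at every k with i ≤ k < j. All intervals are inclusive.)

Need earliest j ≥ 2 with recv, and (¬send ∧ ready) at every k in [2,j-1].
  j=2: rhs fails.
  j=3: rhs holds; lhs holds on [2,2]. k = 1.

1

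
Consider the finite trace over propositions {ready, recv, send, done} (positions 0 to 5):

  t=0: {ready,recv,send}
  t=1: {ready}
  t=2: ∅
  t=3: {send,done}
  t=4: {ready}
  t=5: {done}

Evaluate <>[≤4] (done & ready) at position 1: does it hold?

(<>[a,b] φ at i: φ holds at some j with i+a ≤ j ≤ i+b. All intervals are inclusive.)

False

Check (done & ready) at each j in [1,5]:
  j=1: false
  j=2: false
  j=3: false
  j=4: false
  j=5: false
No position in the window satisfies it → formula fails.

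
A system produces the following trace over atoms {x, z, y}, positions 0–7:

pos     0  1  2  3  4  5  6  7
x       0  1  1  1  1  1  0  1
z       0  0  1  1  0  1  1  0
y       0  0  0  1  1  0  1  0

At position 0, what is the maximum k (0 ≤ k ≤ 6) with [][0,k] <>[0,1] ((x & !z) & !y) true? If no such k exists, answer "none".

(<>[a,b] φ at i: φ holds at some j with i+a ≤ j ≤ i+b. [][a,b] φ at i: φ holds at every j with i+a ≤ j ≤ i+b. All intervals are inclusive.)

1

<>[0,1] ((x & !z) & !y) must hold from j=0 onward; find where it first fails.
  j=0: holds
  j=1: holds
  j=2: fails
Holds on [0,1], so largest k = 1.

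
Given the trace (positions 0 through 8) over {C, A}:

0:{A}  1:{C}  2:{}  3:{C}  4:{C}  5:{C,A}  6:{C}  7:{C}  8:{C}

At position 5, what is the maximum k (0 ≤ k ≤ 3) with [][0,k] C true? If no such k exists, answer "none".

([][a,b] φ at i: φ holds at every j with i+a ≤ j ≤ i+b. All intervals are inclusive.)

C must hold from j=5 onward; find where it first fails.
  j=5: holds
  j=6: holds
  j=7: holds
  j=8: holds
Holds through j=8; largest k = 3.

3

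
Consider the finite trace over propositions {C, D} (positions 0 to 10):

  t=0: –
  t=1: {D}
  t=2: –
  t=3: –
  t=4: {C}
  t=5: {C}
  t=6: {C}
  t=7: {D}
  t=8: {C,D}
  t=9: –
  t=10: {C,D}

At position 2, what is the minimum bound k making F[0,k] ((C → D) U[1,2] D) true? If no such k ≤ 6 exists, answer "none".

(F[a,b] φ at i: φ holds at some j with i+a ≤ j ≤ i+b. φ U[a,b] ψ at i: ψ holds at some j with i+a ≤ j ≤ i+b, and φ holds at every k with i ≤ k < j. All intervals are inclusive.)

Scan j = 2,3,… for ((C → D) U[1,2] D):
  j=2: fails
  j=3: fails
  j=4: fails
  j=5: fails
  j=6: fails
  j=7: holds
First hit at j=7, so smallest k = 7-2 = 5.

5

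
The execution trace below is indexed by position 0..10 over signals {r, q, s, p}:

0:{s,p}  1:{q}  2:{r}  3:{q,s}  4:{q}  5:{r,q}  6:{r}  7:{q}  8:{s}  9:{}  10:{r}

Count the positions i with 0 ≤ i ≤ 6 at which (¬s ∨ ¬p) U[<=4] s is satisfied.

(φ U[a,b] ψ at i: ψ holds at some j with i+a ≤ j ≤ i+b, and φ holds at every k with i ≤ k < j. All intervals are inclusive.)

Evaluate at each i in [0,6]:
  i=0: ✓ (rhs at j=0)
  i=1: ✓ (rhs at j=3; lhs holds on [1,2])
  i=2: ✓ (rhs at j=3; lhs holds on [2,2])
  i=3: ✓ (rhs at j=3)
  i=4: ✓ (rhs at j=8; lhs holds on [4,7])
  i=5: ✓ (rhs at j=8; lhs holds on [5,7])
  i=6: ✓ (rhs at j=8; lhs holds on [6,7])
Positions where it holds: {0, 1, 2, 3, 4, 5, 6} → 7.

7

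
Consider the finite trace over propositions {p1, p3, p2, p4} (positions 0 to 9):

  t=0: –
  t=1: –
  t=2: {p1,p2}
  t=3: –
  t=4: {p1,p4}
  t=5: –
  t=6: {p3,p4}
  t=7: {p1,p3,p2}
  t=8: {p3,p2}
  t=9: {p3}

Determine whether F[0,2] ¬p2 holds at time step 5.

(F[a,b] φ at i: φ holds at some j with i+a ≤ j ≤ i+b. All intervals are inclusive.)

Check ¬p2 at each j in [5,7]:
  j=5: true
  j=6: true
  j=7: false
Found at j=5 → formula holds.

Holds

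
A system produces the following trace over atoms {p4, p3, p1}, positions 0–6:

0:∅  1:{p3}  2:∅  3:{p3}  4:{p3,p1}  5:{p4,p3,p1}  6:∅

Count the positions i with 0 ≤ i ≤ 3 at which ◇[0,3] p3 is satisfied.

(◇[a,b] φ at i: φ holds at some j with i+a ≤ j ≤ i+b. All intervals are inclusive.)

Evaluate at each i in [0,3]:
  i=0: ✓ (witness j=1)
  i=1: ✓ (witness j=1)
  i=2: ✓ (witness j=3)
  i=3: ✓ (witness j=3)
Positions where it holds: {0, 1, 2, 3} → 4.

4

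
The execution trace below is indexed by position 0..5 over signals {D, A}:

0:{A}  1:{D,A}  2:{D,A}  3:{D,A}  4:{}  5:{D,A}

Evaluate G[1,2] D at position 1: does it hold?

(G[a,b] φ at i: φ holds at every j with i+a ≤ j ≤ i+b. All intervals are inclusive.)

Check D at every j in [2,3]:
  j=2: true
  j=3: true
All positions satisfy it → formula holds.

True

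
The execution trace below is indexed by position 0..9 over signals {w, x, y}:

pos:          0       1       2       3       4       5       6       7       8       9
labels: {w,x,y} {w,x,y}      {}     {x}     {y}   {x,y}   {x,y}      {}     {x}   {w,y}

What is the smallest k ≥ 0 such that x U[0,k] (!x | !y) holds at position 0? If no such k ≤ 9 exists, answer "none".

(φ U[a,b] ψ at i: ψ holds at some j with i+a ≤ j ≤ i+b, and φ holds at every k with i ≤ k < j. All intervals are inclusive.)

Need earliest j ≥ 0 with (!x | !y), and x at every k in [0,j-1].
  j=0: rhs fails.
  j=1: rhs fails.
  j=2: rhs holds; lhs holds on [0,1]. k = 2.

2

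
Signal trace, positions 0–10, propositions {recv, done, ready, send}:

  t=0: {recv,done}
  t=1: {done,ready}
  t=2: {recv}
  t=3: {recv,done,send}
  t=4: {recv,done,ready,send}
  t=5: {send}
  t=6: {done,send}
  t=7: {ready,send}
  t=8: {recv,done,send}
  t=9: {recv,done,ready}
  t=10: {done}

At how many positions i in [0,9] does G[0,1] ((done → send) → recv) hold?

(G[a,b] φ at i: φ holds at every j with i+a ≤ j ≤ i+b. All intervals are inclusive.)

6

Evaluate at each i in [0,9]:
  i=0: ✓ (all of [0,1])
  i=1: ✓ (all of [1,2])
  i=2: ✓ (all of [2,3])
  i=3: ✓ (all of [3,4])
  i=4: ✗ (fails at j=5)
  i=5: ✗ (fails at j=5)
  i=6: ✗ (fails at j=6)
  i=7: ✗ (fails at j=7)
  i=8: ✓ (all of [8,9])
  i=9: ✓ (all of [9,10])
Positions where it holds: {0, 1, 2, 3, 8, 9} → 6.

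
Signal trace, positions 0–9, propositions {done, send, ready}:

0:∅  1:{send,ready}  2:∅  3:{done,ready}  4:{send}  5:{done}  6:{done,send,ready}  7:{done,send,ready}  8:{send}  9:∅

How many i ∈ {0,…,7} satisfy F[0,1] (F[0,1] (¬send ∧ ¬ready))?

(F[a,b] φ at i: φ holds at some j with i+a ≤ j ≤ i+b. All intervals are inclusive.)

7

Evaluate at each i in [0,7]:
  i=0: ✓ (witness j=0)
  i=1: ✓ (witness j=1)
  i=2: ✓ (witness j=2)
  i=3: ✓ (witness j=4)
  i=4: ✓ (witness j=4)
  i=5: ✓ (witness j=5)
  i=6: ✗ (none in [6,7])
  i=7: ✓ (witness j=8)
Positions where it holds: {0, 1, 2, 3, 4, 5, 7} → 7.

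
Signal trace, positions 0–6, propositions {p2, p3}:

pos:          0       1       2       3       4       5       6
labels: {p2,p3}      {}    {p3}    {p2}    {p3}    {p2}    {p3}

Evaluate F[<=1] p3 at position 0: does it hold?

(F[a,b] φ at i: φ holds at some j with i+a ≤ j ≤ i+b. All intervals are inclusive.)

Yes

Check p3 at each j in [0,1]:
  j=0: true
  j=1: false
Found at j=0 → formula holds.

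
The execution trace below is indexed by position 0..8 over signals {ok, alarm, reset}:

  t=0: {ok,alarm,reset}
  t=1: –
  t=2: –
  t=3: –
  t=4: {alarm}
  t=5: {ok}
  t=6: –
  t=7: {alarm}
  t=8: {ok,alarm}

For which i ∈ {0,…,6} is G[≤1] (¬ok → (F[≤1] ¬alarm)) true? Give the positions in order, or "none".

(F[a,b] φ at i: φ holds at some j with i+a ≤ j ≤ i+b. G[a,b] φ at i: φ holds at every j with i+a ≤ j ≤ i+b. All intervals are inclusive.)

0, 1, 2, 3, 4, 5

Evaluate at each i in [0,6]:
  i=0: ✓ (all of [0,1])
  i=1: ✓ (all of [1,2])
  i=2: ✓ (all of [2,3])
  i=3: ✓ (all of [3,4])
  i=4: ✓ (all of [4,5])
  i=5: ✓ (all of [5,6])
  i=6: ✗ (fails at j=7)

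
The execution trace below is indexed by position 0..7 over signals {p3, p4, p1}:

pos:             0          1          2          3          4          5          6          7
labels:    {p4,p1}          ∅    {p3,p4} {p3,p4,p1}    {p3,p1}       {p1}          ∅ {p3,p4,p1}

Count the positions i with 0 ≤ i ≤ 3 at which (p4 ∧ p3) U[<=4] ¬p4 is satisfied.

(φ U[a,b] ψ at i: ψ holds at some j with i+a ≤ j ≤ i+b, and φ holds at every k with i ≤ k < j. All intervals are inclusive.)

Evaluate at each i in [0,3]:
  i=0: ✗ (lhs fails at k=0 before rhs at j=1)
  i=1: ✓ (rhs at j=1)
  i=2: ✓ (rhs at j=4; lhs holds on [2,3])
  i=3: ✓ (rhs at j=4; lhs holds on [3,3])
Positions where it holds: {1, 2, 3} → 3.

3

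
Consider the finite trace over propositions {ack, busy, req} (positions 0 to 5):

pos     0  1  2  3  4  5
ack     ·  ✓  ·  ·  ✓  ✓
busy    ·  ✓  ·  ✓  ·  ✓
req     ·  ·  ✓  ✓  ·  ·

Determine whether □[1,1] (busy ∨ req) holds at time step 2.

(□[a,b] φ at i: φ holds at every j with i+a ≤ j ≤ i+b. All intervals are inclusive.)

Holds

Check (busy ∨ req) at every j in [3,3]:
  j=3: true
All positions satisfy it → formula holds.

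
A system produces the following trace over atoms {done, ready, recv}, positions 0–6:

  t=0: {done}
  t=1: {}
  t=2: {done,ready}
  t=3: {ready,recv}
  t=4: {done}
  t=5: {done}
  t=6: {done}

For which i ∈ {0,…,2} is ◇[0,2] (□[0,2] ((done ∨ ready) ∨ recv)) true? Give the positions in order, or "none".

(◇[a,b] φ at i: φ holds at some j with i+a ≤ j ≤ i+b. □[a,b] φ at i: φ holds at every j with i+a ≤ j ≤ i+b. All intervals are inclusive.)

Evaluate at each i in [0,2]:
  i=0: ✓ (witness j=2)
  i=1: ✓ (witness j=2)
  i=2: ✓ (witness j=2)

0, 1, 2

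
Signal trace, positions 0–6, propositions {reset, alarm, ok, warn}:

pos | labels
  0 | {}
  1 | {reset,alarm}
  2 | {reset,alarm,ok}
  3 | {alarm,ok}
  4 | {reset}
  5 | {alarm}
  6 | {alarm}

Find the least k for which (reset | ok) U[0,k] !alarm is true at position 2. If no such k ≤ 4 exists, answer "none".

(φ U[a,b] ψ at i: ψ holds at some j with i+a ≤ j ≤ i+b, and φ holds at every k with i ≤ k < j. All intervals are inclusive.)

2

Need earliest j ≥ 2 with !alarm, and (reset | ok) at every k in [2,j-1].
  j=2: rhs fails.
  j=3: rhs fails.
  j=4: rhs holds; lhs holds on [2,3]. k = 2.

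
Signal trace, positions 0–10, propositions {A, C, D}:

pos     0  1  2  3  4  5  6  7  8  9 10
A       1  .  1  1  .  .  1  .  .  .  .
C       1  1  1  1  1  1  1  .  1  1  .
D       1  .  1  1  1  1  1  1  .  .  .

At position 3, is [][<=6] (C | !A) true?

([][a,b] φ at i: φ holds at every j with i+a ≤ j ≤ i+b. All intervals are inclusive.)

True

Check (C | !A) at every j in [3,9]:
  j=3: true
  j=4: true
  j=5: true
  j=6: true
  j=7: true
  j=8: true
  j=9: true
All positions satisfy it → formula holds.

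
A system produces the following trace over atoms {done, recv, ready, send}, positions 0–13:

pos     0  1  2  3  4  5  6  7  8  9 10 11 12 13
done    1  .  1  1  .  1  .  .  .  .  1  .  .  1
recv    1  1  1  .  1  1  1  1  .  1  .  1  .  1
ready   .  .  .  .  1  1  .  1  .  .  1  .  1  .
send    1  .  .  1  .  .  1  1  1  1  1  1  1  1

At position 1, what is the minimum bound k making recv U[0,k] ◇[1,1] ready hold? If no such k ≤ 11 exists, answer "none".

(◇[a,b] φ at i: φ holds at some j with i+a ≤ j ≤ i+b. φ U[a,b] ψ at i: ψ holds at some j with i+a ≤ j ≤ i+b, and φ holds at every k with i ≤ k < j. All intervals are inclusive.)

Need earliest j ≥ 1 with ◇[1,1] ready, and recv at every k in [1,j-1].
  j=1: rhs fails.
  j=2: rhs fails.
  j=3: rhs holds; lhs holds on [1,2]. k = 2.

2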